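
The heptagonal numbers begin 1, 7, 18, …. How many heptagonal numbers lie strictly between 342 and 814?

6

The n-th heptagonal number is n(5n−3)/2.
Smallest index with value > 342: n = 13 (giving 403).
Largest index with value < 814: n = 18 (giving 783).
Indices 13 through 18: 6 terms.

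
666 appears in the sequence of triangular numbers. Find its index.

36

Set n(n+1)/2 = 666, giving n² + n − 1332 = 0.
The discriminant is 1 + 8·666 = 5329, and √5329 = 73.
So n = (-1 + 73) / 2 = 72/2 = 36.
Check: 36·37/2 = 666. ✓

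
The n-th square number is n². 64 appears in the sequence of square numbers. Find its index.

8

We need n² = 64, so n = √64 = 8.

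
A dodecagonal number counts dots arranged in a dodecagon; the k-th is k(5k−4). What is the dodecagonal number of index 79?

79·(5·79 − 4) = 79·391 = 30889.

30889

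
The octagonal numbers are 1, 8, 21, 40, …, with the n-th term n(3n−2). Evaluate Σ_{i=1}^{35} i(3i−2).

Σ i(3i−2) = 3Σi² − 2Σi over i = 1..35.
Σi = 630 and Σi² = 14910.
3·14910 − 2·630 = 43470.

43470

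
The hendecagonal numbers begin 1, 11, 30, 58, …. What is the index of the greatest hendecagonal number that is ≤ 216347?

219

Solve n(9n−7)/2 ≤ 216347 for integer n.
n = 219 gives 215058 ≤ 216347, while n = 220 gives 217030 > 216347; so the answer is index 219.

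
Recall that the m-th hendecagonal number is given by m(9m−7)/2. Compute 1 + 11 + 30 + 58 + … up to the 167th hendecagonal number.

Σ i(9i−7)/2 = (9Σi² − 7Σi) / 2 over i = 1..167.
Σi = 14028 and Σi² = 1566460.
(9·1566460 − 7·14028) / 2 = 13999944/2 = 6999972.

6999972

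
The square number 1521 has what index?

We need n² = 1521, so n = √1521 = 39.

39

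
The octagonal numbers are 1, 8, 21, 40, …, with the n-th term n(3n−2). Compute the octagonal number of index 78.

18096

78·(3·78 − 2) = 78·232 = 18096.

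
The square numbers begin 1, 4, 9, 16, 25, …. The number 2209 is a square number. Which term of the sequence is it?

We need n² = 2209, so n = √2209 = 47.
Check: 47² = 2209. ✓

47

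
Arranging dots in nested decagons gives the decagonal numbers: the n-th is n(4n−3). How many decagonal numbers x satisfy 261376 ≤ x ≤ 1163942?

The n-th decagonal number is n(4n−3).
Smallest index with value ≥ 261376: n = 256 (giving 261376).
Largest index with value ≤ 1163942: n = 539 (giving 1160467).
Indices 256 through 539: 284 terms.

284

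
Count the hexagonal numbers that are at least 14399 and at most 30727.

The n-th hexagonal number is n(2n−1).
Smallest index with value ≥ 14399: n = 86 (giving 14706).
Largest index with value ≤ 30727: n = 124 (giving 30628).
Indices 86 through 124: 39 terms.

39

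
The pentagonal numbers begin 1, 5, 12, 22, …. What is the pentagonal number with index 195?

56940

The 195th pentagonal number is n(3n−1)/2 with n = 195.
195·(3·195 − 1)/2 = 195·584/2 = 195·292 = 56940.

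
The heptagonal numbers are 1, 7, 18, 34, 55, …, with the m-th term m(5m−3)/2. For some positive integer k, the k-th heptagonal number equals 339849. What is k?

369

Set n(5n−3)/2 = 339849, giving 5n² − 3n − 679698 = 0.
The discriminant is 9 + 40·339849 = 13593969, and √13593969 = 3687.
So n = (3 + 3687) / 10 = 3690/10 = 369.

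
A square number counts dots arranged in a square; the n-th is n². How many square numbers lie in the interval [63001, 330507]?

The n-th square number is n².
Smallest index with value ≥ 63001: n = 251 (giving 63001).
Largest index with value ≤ 330507: n = 574 (giving 329476).
Indices 251 through 574: 324 terms.

324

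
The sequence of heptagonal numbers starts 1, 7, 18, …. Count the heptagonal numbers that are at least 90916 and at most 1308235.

The n-th heptagonal number is n(5n−3)/2.
Smallest index with value ≥ 90916: n = 191 (giving 90916).
Largest index with value ≤ 1308235: n = 723 (giving 1305738).
Indices 191 through 723: 533 terms.

533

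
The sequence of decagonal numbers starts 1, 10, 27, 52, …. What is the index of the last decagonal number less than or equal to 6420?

Solve n(4n−3) ≤ 6420 for integer n.
n = 40 gives 6280 ≤ 6420, while n = 41 gives 6601 > 6420; so the answer is index 40.

40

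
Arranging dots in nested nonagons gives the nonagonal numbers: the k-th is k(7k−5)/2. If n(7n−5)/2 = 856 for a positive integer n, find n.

Set n(7n−5)/2 = 856, giving 7n² − 5n − 1712 = 0.
The discriminant is 25 + 56·856 = 47961, and √47961 = 219.
So n = (5 + 219) / 14 = 224/14 = 16.
Check: 16·(7·16 − 5)/2 = 856. ✓

16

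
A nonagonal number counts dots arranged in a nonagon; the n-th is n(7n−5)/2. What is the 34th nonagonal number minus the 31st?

675

34·(7·34 − 5)/2 = 3961 and 31·(7·31 − 5)/2 = 3286.
Difference: 3961 − 3286 = 675.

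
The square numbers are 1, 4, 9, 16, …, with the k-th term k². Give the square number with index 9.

81

The 9th square number is n² with n = 9.
9² = 81.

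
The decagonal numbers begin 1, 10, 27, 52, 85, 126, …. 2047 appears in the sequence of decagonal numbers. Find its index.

23

Set n(4n−3) = 2047, giving 4n² − 3n − 2047 = 0.
The discriminant is 9 + 16·2047 = 32761, and √32761 = 181.
So n = (3 + 181) / 8 = 184/8 = 23.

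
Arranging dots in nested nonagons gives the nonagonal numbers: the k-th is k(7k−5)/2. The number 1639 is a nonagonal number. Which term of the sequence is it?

Set n(7n−5)/2 = 1639, giving 7n² − 5n − 3278 = 0.
The discriminant is 25 + 56·1639 = 91809, and √91809 = 303.
So n = (5 + 303) / 14 = 308/14 = 22.

22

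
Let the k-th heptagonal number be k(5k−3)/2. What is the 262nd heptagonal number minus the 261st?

1306

Consecutive heptagonal numbers differ by 5n − 4: here 5·262 − 4 = 1306.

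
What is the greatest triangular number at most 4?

3

Solve n(n+1)/2 ≤ 4 for integer n.
n = 2 gives 3 ≤ 4, while n = 3 gives 6 > 4; so the answer is 3.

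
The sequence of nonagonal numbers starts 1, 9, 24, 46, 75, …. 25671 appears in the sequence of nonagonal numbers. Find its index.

86

Set n(7n−5)/2 = 25671, giving 7n² − 5n − 51342 = 0.
So n = (5 + 1199) / 14 = 1204/14 = 86.
Check: 86·(7·86 − 5)/2 = 25671. ✓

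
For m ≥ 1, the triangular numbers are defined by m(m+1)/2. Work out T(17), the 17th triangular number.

153

The 17th triangular number is n(n+1)/2 with n = 17.
17·18/2 = 306/2 = 153.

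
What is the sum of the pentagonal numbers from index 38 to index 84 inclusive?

273869

Σ i(3i−1)/2 = (3Σi² − Σi) / 2 over i = 38..84.
Σi = 3570 − 703 = 2867 and Σi² = 201110 − 17575 = 183535.
(3·183535 − 1·2867) / 2 = 547738/2 = 273869.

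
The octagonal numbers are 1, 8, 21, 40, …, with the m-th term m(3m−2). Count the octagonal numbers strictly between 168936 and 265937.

The n-th octagonal number is n(3n−2).
Smallest index with value > 168936: n = 238 (giving 169456).
Largest index with value < 265937: n = 298 (giving 265816).
Indices 238 through 298: 61 terms.

61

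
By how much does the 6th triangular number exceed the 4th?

11

6·7/2 = 21 and 4·5/2 = 10.
Difference: 21 − 10 = 11.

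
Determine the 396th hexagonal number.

The 396th hexagonal number is n(2n−1) with n = 396.
396·(2·396 − 1) = 396·791 = 313236.

313236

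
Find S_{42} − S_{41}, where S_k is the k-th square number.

83

n² − (n−1)² = 2n − 1, so 42² − 41² = 2·42 − 1 = 83.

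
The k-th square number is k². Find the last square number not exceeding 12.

Solve n² ≤ 12 for integer n.
n = 3 gives 9 ≤ 12, while n = 4 gives 16 > 12; so the answer is 9.

9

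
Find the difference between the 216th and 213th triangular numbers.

645

216·217/2 = 23436 and 213·214/2 = 22791.
Difference: 23436 − 22791 = 645.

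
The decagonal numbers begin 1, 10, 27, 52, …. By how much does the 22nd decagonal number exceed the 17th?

22·(4·22 − 3) = 1870 and 17·(4·17 − 3) = 1105.
Difference: 1870 − 1105 = 765.

765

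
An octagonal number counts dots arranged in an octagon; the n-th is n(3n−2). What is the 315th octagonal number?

297045

315·(3·315 − 2) = 315·943 = 297045.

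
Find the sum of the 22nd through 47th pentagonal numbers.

Σ i(3i−1)/2 = (3Σi² − Σi) / 2 over i = 22..47.
Σi = 1128 − 231 = 897 and Σi² = 35720 − 3311 = 32409.
(3·32409 − 1·897) / 2 = 96330/2 = 48165.

48165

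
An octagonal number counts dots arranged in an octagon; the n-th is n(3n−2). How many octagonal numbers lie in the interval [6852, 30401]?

The n-th octagonal number is n(3n−2).
Smallest index with value ≥ 6852: n = 49 (giving 7105).
Largest index with value ≤ 30401: n = 101 (giving 30401).
Indices 49 through 101: 53 terms.

53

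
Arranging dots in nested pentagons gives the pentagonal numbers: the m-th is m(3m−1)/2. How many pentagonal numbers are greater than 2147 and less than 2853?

The n-th pentagonal number is n(3n−1)/2.
Smallest index with value > 2147: n = 39 (giving 2262).
Largest index with value < 2853: n = 43 (giving 2752).
Indices 39 through 43: 5 terms.

5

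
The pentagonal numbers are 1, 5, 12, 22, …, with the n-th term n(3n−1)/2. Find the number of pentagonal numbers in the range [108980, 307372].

183

The n-th pentagonal number is n(3n−1)/2.
Smallest index with value ≥ 108980: n = 270 (giving 109215).
Largest index with value ≤ 307372: n = 452 (giving 306230).
Indices 270 through 452: 183 terms.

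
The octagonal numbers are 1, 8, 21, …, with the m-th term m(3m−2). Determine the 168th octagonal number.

The 168th octagonal number is n(3n−2) with n = 168.
168·(3·168 − 2) = 168·502 = 84336.

84336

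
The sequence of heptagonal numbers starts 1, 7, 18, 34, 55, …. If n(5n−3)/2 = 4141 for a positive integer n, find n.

41

Set n(5n−3)/2 = 4141, giving 5n² − 3n − 8282 = 0.
The discriminant is 9 + 40·4141 = 165649, and √165649 = 407.
So n = (3 + 407) / 10 = 410/10 = 41.
Check: 41·(5·41 − 3)/2 = 4141. ✓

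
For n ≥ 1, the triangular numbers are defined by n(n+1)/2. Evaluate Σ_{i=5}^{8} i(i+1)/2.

100

Σ i(i+1)/2 = (Σi² + Σi) / 2 over i = 5..8.
Σi = 36 − 10 = 26 and Σi² = 204 − 30 = 174.
(1·174 + 1·26) / 2 = 200/2 = 100.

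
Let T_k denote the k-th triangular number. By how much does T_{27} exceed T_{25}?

27·28/2 = 378 and 25·26/2 = 325.
Difference: 378 − 325 = 53.

53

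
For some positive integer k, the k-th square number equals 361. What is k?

19

We need n² = 361, so n = √361 = 19.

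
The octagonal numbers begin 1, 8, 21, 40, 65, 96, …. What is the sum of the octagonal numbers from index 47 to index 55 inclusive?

69489

Σ i(3i−2) = 3Σi² − 2Σi over i = 47..55.
Σi = 1540 − 1081 = 459 and Σi² = 56980 − 33511 = 23469.
3·23469 − 2·459 = 69489.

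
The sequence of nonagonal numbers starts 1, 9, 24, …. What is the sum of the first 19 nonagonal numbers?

8170

Σ i(7i−5)/2 = (7Σi² − 5Σi) / 2 over i = 1..19.
Σi = 190 and Σi² = 2470.
(7·2470 − 5·190) / 2 = 16340/2 = 8170.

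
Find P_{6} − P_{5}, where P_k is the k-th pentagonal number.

16

Consecutive pentagonal numbers differ by 3n − 2: here 3·6 − 2 = 16.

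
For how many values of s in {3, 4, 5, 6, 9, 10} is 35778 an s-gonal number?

s = 3: P(3, 267) = 35778. ✓
s = 4: P(4, 189) = 35721 and P(4, 190) = 36100; 35778 is not s-gonal.
s = 5: P(5, 154) = 35497 and P(5, 155) = 35960; 35778 is not s-gonal.
s = 6: P(6, 134) = 35778. ✓
s = 9: P(9, 101) = 35451 and P(9, 102) = 36159; 35778 is not s-gonal.
s = 10: P(10, 94) = 35062 and P(10, 95) = 35815; 35778 is not s-gonal.
Hits: s ∈ {3, 6} → 2.

2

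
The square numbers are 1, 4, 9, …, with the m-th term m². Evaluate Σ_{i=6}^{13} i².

Σ_{i=6}^{13} i² = 819 − 55 = 764.

764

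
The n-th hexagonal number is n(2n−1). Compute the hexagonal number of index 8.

The 8th hexagonal number is n(2n−1) with n = 8.
8·(2·8 − 1) = 8·15 = 120.

120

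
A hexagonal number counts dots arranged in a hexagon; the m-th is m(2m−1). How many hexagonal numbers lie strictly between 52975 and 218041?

The n-th hexagonal number is n(2n−1).
Smallest index with value > 52975: n = 164 (giving 53628).
Largest index with value < 218041: n = 330 (giving 217470).
Indices 164 through 330: 167 terms.

167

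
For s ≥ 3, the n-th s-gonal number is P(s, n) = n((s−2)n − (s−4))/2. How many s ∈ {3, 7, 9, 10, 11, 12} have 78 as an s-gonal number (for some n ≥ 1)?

s = 3: P(3, 12) = 78. ✓
s = 7: P(7, 5) = 55 and P(7, 6) = 81; 78 is not s-gonal.
s = 9: P(9, 5) = 75 and P(9, 6) = 111; 78 is not s-gonal.
s = 10: P(10, 4) = 52 and P(10, 5) = 85; 78 is not s-gonal.
s = 11: P(11, 4) = 58 and P(11, 5) = 95; 78 is not s-gonal.
s = 12: P(12, 4) = 64 and P(12, 5) = 105; 78 is not s-gonal.
Hits: s ∈ {3} → 1.

1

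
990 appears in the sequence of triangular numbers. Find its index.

Set n(n+1)/2 = 990, giving n² + n − 1980 = 0.
The discriminant is 1 + 8·990 = 7921, and √7921 = 89.
So n = (-1 + 89) / 2 = 88/2 = 44.

44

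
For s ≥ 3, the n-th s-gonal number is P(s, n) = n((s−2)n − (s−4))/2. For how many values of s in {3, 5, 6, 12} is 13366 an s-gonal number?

2

s = 3: P(3, 163) = 13366. ✓
s = 5: P(5, 94) = 13207 and P(5, 95) = 13490; 13366 is not s-gonal.
s = 6: P(6, 82) = 13366. ✓
s = 12: P(12, 52) = 13312 and P(12, 53) = 13833; 13366 is not s-gonal.
Hits: s ∈ {3, 6} → 2.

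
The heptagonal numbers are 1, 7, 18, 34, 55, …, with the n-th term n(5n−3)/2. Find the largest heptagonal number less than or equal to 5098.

4995

Solve n(5n−3)/2 ≤ 5098 for integer n.
n = 45 gives 4995 ≤ 5098, while n = 46 gives 5221 > 5098; so the answer is 4995.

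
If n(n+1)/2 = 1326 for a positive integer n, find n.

Set n(n+1)/2 = 1326, giving n² + n − 2652 = 0.
The discriminant is 1 + 8·1326 = 10609, and √10609 = 103.
So n = (-1 + 103) / 2 = 102/2 = 51.

51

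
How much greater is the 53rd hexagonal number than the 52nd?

209

Consecutive hexagonal numbers differ by 4n − 3: here 4·53 − 3 = 209.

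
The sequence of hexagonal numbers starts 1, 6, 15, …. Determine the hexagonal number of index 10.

190

The 10th hexagonal number is n(2n−1) with n = 10.
10·(2·10 − 1) = 10·19 = 190.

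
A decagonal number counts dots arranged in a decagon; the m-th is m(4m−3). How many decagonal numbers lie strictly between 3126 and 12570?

The n-th decagonal number is n(4n−3).
Smallest index with value > 3126: n = 29 (giving 3277).
Largest index with value < 12570: n = 56 (giving 12376).
Indices 29 through 56: 28 terms.

28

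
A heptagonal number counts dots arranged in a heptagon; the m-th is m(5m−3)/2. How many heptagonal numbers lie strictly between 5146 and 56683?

105

The n-th heptagonal number is n(5n−3)/2.
Smallest index with value > 5146: n = 46 (giving 5221).
Largest index with value < 56683: n = 150 (giving 56025).
Indices 46 through 150: 105 terms.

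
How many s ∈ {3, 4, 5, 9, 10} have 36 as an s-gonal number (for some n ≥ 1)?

2

s = 3: P(3, 8) = 36. ✓
s = 4: P(4, 6) = 36. ✓
s = 5: P(5, 5) = 35 and P(5, 6) = 51; 36 is not s-gonal.
s = 9: P(9, 3) = 24 and P(9, 4) = 46; 36 is not s-gonal.
s = 10: P(10, 3) = 27 and P(10, 4) = 52; 36 is not s-gonal.
Hits: s ∈ {3, 4} → 2.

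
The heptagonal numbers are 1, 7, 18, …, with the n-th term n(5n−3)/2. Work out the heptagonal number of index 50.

50·(5·50 − 3)/2 = 50·247/2 = 6175.

6175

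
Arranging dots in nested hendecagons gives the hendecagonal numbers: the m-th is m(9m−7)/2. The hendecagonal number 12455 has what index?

Set n(9n−7)/2 = 12455, giving 9n² − 7n − 24910 = 0.
The discriminant is 49 + 72·12455 = 896809, and √896809 = 947.
So n = (7 + 947) / 18 = 954/18 = 53.

53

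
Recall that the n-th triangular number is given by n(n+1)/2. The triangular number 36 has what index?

8

Set n(n+1)/2 = 36, giving n² + n − 72 = 0.
The discriminant is 1 + 8·36 = 289, and √289 = 17.
So n = (-1 + 17) / 2 = 16/2 = 8.
Check: 8·9/2 = 36. ✓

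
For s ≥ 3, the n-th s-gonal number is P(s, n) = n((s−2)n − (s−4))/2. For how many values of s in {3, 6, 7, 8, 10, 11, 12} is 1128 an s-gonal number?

2

s = 3: P(3, 47) = 1128. ✓
s = 6: P(6, 24) = 1128. ✓
s = 7: P(7, 21) = 1071 and P(7, 22) = 1177; 1128 is not s-gonal.
s = 8: P(8, 19) = 1045 and P(8, 20) = 1160; 1128 is not s-gonal.
s = 10: P(10, 17) = 1105 and P(10, 18) = 1242; 1128 is not s-gonal.
s = 11: P(11, 16) = 1096 and P(11, 17) = 1241; 1128 is not s-gonal.
s = 12: P(12, 15) = 1065 and P(12, 16) = 1216; 1128 is not s-gonal.
Hits: s ∈ {3, 6} → 2.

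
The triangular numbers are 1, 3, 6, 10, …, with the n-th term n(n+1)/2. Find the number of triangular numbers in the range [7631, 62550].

230

The n-th triangular number is n(n+1)/2.
Smallest index with value ≥ 7631: n = 124 (giving 7750).
Largest index with value ≤ 62550: n = 353 (giving 62481).
Indices 124 through 353: 230 terms.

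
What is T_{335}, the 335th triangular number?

The 335th triangular number is n(n+1)/2 with n = 335.
335·336/2 = 112560/2 = 56280.

56280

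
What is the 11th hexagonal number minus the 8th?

111

11·(2·11 − 1) = 231 and 8·(2·8 − 1) = 120.
Difference: 231 − 120 = 111.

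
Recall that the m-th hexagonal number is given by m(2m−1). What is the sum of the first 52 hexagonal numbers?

95082

Σ i(2i−1) = 2Σi² − Σi over i = 1..52.
Σi = 1378 and Σi² = 48230.
2·48230 − 1·1378 = 95082.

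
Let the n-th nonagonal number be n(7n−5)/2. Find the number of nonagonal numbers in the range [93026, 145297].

The n-th nonagonal number is n(7n−5)/2.
Smallest index with value ≥ 93026: n = 164 (giving 93726).
Largest index with value ≤ 145297: n = 204 (giving 145146).
Indices 164 through 204: 41 terms.

41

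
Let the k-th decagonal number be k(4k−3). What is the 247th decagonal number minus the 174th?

122713

247·(4·247 − 3) = 243295 and 174·(4·174 − 3) = 120582.
Difference: 243295 − 120582 = 122713.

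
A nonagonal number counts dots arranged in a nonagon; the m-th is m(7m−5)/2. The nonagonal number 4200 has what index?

35

Set n(7n−5)/2 = 4200, giving 7n² − 5n − 8400 = 0.
The discriminant is 25 + 56·4200 = 235225, and √235225 = 485.
So n = (5 + 485) / 14 = 490/14 = 35.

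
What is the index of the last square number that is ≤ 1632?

Solve n² ≤ 1632 for integer n.
n = 40 gives 1600 ≤ 1632, while n = 41 gives 1681 > 1632; so the answer is index 40.

40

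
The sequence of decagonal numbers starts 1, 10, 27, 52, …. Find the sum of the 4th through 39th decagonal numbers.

Σ i(4i−3) = 4Σi² − 3Σi over i = 4..39.
Σi = 780 − 6 = 774 and Σi² = 20540 − 14 = 20526.
4·20526 − 3·774 = 79782.

79782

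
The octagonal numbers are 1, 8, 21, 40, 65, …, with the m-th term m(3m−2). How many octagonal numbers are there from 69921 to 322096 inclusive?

176

The n-th octagonal number is n(3n−2).
Smallest index with value ≥ 69921: n = 153 (giving 69921).
Largest index with value ≤ 322096: n = 328 (giving 322096).
Indices 153 through 328: 176 terms.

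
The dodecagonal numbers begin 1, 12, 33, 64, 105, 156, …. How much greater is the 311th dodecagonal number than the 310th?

Consecutive dodecagonal numbers differ by 10n − 9: here 10·311 − 9 = 3101.

3101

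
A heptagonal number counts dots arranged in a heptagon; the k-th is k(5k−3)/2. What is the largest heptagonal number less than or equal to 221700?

Solve n(5n−3)/2 ≤ 221700 for integer n.
n = 298 gives 221563 ≤ 221700, while n = 299 gives 223054 > 221700; so the answer is 221563.

221563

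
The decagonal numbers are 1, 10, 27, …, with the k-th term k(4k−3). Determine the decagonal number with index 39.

The 39th decagonal number is n(4n−3) with n = 39.
39·(4·39 − 3) = 39·153 = 5967.

5967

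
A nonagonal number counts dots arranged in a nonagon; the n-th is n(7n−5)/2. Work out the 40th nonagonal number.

5500

The 40th nonagonal number is n(7n−5)/2 with n = 40.
40·(7·40 − 5)/2 = 40·275/2 = 5500.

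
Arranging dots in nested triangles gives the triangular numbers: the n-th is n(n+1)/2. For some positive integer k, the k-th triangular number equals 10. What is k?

4

Set n(n+1)/2 = 10, giving n² + n − 20 = 0.
The discriminant is 1 + 8·10 = 81, and √81 = 9.
So n = (-1 + 9) / 2 = 8/2 = 4.
Check: 4·5/2 = 10. ✓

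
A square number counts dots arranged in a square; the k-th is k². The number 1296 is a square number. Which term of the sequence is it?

We need n² = 1296, so n = √1296 = 36.

36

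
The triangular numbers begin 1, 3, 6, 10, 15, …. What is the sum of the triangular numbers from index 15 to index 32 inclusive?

Σ i(i+1)/2 = (Σi² + Σi) / 2 over i = 15..32.
Σi = 528 − 105 = 423 and Σi² = 11440 − 1015 = 10425.
(1·10425 + 1·423) / 2 = 10848/2 = 5424.

5424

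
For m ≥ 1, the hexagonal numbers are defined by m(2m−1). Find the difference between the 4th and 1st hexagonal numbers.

4·(2·4 − 1) = 28 and 1·(2·1 − 1) = 1.
Difference: 28 − 1 = 27.

27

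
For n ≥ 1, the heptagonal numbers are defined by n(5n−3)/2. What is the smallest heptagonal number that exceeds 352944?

354757

Solve n(5n−3)/2 > 352944 for integer n.
The largest n with value ≤ 352944 is 376 (since 352876 ≤ 352944 < 354757), so the first above is n = 377, value 354757.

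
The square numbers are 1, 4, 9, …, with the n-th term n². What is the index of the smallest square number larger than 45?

Solve n² > 45 for integer n.
The largest n with value ≤ 45 is 6 (since 36 ≤ 45 < 49), so the first above is n = 7, value 49.

7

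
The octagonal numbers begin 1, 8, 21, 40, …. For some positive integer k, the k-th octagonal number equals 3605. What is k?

35

Set n(3n−2) = 3605, giving 3n² − 2n − 3605 = 0.
So n = (2 + 208) / 6 = 210/6 = 35.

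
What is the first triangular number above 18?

21

Solve n(n+1)/2 > 18 for integer n.
The largest n with value ≤ 18 is 5 (since 15 ≤ 18 < 21), so the first above is n = 6, value 21.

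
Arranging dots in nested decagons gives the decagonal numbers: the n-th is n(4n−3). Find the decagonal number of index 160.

101920

The 160th decagonal number is n(4n−3) with n = 160.
160·(4·160 − 3) = 160·637 = 101920.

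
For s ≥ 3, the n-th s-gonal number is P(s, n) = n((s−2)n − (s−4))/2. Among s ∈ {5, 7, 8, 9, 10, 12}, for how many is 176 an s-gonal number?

s = 5: P(5, 11) = 176. ✓
s = 7: P(7, 8) = 148 and P(7, 9) = 189; 176 is not s-gonal.
s = 8: P(8, 8) = 176. ✓
s = 9: P(9, 7) = 154 and P(9, 8) = 204; 176 is not s-gonal.
s = 10: P(10, 7) = 175 and P(10, 8) = 232; 176 is not s-gonal.
s = 12: P(12, 6) = 156 and P(12, 7) = 217; 176 is not s-gonal.
Hits: s ∈ {5, 8} → 2.

2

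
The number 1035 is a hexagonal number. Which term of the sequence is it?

23

Set n(2n−1) = 1035, giving 2n² − n − 1035 = 0.
So n = (1 + 91) / 4 = 92/4 = 23.
Check: 23·(2·23 − 1) = 1035. ✓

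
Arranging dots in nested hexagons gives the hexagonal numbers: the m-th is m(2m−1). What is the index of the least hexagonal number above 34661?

132

Solve n(2n−1) > 34661 for integer n.
The largest n with value ≤ 34661 is 131 (since 34191 ≤ 34661 < 34716), so the first above is n = 132, value 34716.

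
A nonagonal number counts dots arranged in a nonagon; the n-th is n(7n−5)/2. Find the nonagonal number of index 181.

The 181st nonagonal number is n(7n−5)/2 with n = 181.
181·(7·181 − 5)/2 = 181·1262/2 = 181·631 = 114211.

114211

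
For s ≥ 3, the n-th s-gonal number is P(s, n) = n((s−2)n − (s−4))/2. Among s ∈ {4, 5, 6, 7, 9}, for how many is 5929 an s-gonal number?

s = 4: P(4, 77) = 5929. ✓
s = 5: P(5, 63) = 5922 and P(5, 64) = 6112; 5929 is not s-gonal.
s = 6: P(6, 54) = 5778 and P(6, 55) = 5995; 5929 is not s-gonal.
s = 7: P(7, 49) = 5929. ✓
s = 9: P(9, 41) = 5781 and P(9, 42) = 6069; 5929 is not s-gonal.
Hits: s ∈ {4, 7} → 2.

2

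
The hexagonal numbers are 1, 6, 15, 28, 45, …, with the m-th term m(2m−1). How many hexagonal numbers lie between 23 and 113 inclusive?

The n-th hexagonal number is n(2n−1).
Smallest index with value ≥ 23: n = 4 (giving 28).
Largest index with value ≤ 113: n = 7 (giving 91).
Indices 4 through 7: 4 terms.

4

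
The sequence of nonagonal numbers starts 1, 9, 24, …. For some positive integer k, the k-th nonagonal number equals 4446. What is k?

Set n(7n−5)/2 = 4446, giving 7n² − 5n − 8892 = 0.
The discriminant is 25 + 56·4446 = 249001, and √249001 = 499.
So n = (5 + 499) / 14 = 504/14 = 36.
Check: 36·(7·36 − 5)/2 = 4446. ✓

36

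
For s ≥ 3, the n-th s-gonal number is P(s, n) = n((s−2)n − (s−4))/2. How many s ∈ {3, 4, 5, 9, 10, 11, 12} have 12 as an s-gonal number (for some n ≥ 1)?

s = 3: P(3, 4) = 10 and P(3, 5) = 15; 12 is not s-gonal.
s = 4: P(4, 3) = 9 and P(4, 4) = 16; 12 is not s-gonal.
s = 5: P(5, 3) = 12. ✓
s = 9: P(9, 2) = 9 and P(9, 3) = 24; 12 is not s-gonal.
s = 10: P(10, 2) = 10 and P(10, 3) = 27; 12 is not s-gonal.
s = 11: P(11, 2) = 11 and P(11, 3) = 30; 12 is not s-gonal.
s = 12: P(12, 2) = 12. ✓
Hits: s ∈ {5, 12} → 2.

2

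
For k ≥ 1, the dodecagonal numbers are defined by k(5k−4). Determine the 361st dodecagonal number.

361·(5·361 − 4) = 361·1801 = 650161.

650161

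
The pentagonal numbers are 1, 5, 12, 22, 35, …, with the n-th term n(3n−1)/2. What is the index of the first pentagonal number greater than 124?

10

Solve n(3n−1)/2 > 124 for integer n.
The largest n with value ≤ 124 is 9 (since 117 ≤ 124 < 145), so the first above is n = 10, value 145.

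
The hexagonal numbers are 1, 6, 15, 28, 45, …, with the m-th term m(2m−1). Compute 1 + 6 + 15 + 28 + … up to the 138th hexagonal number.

1761547

Σ i(2i−1) = 2Σi² − Σi over i = 1..138.
Σi = 9591 and Σi² = 885569.
2·885569 − 1·9591 = 1761547.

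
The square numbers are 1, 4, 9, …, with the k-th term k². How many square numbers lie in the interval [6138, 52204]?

The n-th square number is n².
Smallest index with value ≥ 6138: n = 79 (giving 6241).
Largest index with value ≤ 52204: n = 228 (giving 51984).
Indices 79 through 228: 150 terms.

150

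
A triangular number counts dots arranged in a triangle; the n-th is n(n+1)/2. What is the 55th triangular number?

The 55th triangular number is n(n+1)/2 with n = 55.
55·56/2 = 3080/2 = 1540.

1540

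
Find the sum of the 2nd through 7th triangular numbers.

83

Σ i(i+1)/2 = (Σi² + Σi) / 2 over i = 2..7.
Σi = 28 − 1 = 27 and Σi² = 140 − 1 = 139.
(1·139 + 1·27) / 2 = 166/2 = 83.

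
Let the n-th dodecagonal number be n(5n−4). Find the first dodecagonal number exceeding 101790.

103104

Solve n(5n−4) > 101790 for integer n.
The largest n with value ≤ 101790 is 143 (since 101673 ≤ 101790 < 103104), so the first above is n = 144, value 103104.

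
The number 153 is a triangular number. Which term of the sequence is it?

17

Set n(n+1)/2 = 153, giving n² + n − 306 = 0.
The discriminant is 1 + 8·153 = 1225, and √1225 = 35.
So n = (-1 + 35) / 2 = 34/2 = 17.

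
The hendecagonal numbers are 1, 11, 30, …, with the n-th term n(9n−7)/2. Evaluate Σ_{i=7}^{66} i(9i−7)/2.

433020

Σ i(9i−7)/2 = (9Σi² − 7Σi) / 2 over i = 7..66.
Σi = 2211 − 21 = 2190 and Σi² = 98021 − 91 = 97930.
(9·97930 − 7·2190) / 2 = 866040/2 = 433020.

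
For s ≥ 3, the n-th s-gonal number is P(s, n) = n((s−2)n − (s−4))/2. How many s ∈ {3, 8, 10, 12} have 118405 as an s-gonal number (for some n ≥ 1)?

s = 3: P(3, 486) = 118341 and P(3, 487) = 118828; 118405 is not s-gonal.
s = 8: P(8, 199) = 118405. ✓
s = 10: P(10, 172) = 117820 and P(10, 173) = 119197; 118405 is not s-gonal.
s = 12: P(12, 154) = 117964 and P(12, 155) = 119505; 118405 is not s-gonal.
Hits: s ∈ {8} → 1.

1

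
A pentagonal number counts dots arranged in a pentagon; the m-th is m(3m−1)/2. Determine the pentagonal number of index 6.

The 6th pentagonal number is n(3n−1)/2 with n = 6.
6·(3·6 − 1)/2 = 6·17/2 = 51.

51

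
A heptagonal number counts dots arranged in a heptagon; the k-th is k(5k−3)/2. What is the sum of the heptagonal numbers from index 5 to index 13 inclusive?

Σ i(5i−3)/2 = (5Σi² − 3Σi) / 2 over i = 5..13.
Σi = 91 − 10 = 81 and Σi² = 819 − 30 = 789.
(5·789 − 3·81) / 2 = 3702/2 = 1851.

1851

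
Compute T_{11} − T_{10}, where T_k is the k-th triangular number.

Consecutive triangular numbers differ by n: T_{11} − T_{10} = 11.

11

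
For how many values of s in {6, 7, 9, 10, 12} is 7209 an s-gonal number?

s = 6: P(6, 60) = 7140 and P(6, 61) = 7381; 7209 is not s-gonal.
s = 7: P(7, 54) = 7209. ✓
s = 9: P(9, 45) = 6975 and P(9, 46) = 7291; 7209 is not s-gonal.
s = 10: P(10, 42) = 6930 and P(10, 43) = 7267; 7209 is not s-gonal.
s = 12: P(12, 38) = 7068 and P(12, 39) = 7449; 7209 is not s-gonal.
Hits: s ∈ {7} → 1.

1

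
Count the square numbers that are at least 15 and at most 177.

10

The n-th square number is n².
Smallest index with value ≥ 15: n = 4 (giving 16).
Largest index with value ≤ 177: n = 13 (giving 169).
Indices 4 through 13: 10 terms.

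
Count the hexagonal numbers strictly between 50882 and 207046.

162

The n-th hexagonal number is n(2n−1).
Smallest index with value > 50882: n = 160 (giving 51040).
Largest index with value < 207046: n = 321 (giving 205761).
Indices 160 through 321: 162 terms.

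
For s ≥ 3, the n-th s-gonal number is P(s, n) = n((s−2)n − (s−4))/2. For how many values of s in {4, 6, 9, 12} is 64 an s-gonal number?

2

s = 4: P(4, 8) = 64. ✓
s = 6: P(6, 5) = 45 and P(6, 6) = 66; 64 is not s-gonal.
s = 9: P(9, 4) = 46 and P(9, 5) = 75; 64 is not s-gonal.
s = 12: P(12, 4) = 64. ✓
Hits: s ∈ {4, 12} → 2.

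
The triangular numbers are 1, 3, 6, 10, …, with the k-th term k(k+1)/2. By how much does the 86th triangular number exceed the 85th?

Consecutive triangular numbers differ by n: T_{86} − T_{85} = 86.

86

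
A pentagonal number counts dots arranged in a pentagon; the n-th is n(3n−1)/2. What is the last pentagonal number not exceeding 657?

Solve n(3n−1)/2 ≤ 657 for integer n.
n = 21 gives 651 ≤ 657, while n = 22 gives 715 > 657; so the answer is 651.

651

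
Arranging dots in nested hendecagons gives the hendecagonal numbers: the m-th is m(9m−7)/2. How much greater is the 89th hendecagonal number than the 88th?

793

Consecutive hendecagonal numbers differ by 9n − 8: here 9·89 − 8 = 793.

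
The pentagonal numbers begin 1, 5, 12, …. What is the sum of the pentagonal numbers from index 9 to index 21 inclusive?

4563

Σ i(3i−1)/2 = (3Σi² − Σi) / 2 over i = 9..21.
Σi = 231 − 36 = 195 and Σi² = 3311 − 204 = 3107.
(3·3107 − 1·195) / 2 = 9126/2 = 4563.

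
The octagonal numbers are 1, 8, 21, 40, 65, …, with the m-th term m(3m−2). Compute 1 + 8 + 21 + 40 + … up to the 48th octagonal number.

Σ i(3i−2) = 3Σi² − 2Σi over i = 1..48.
Σi = 1176 and Σi² = 38024.
3·38024 − 2·1176 = 111720.

111720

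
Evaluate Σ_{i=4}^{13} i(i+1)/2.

445

Σ i(i+1)/2 = (Σi² + Σi) / 2 over i = 4..13.
Σi = 91 − 6 = 85 and Σi² = 819 − 14 = 805.
(1·805 + 1·85) / 2 = 890/2 = 445.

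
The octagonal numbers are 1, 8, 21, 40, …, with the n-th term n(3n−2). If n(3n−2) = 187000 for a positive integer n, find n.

Set n(3n−2) = 187000, giving 3n² − 2n − 187000 = 0.
So n = (2 + 1498) / 6 = 1500/6 = 250.
Check: 250·(3·250 − 2) = 187000. ✓

250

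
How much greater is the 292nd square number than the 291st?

583

n² − (n−1)² = 2n − 1, so 292² − 291² = 2·292 − 1 = 583.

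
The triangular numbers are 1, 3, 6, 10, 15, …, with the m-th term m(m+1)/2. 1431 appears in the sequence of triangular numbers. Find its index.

Set n(n+1)/2 = 1431, giving n² + n − 2862 = 0.
The discriminant is 1 + 8·1431 = 11449, and √11449 = 107.
So n = (-1 + 107) / 2 = 106/2 = 53.
Check: 53·54/2 = 1431. ✓

53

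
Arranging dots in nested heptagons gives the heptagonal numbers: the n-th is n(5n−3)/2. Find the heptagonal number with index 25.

1525

The 25th heptagonal number is n(5n−3)/2 with n = 25.
25·(5·25 − 3)/2 = 25·122/2 = 25·61 = 1525.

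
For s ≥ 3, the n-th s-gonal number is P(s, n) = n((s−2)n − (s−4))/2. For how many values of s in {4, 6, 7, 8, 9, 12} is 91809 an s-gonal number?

1

s = 4: P(4, 303) = 91809. ✓
s = 6: P(6, 214) = 91378 and P(6, 215) = 92235; 91809 is not s-gonal.
s = 7: P(7, 191) = 90916 and P(7, 192) = 91872; 91809 is not s-gonal.
s = 8: P(8, 175) = 91525 and P(8, 176) = 92576; 91809 is not s-gonal.
s = 9: P(9, 162) = 91449 and P(9, 163) = 92584; 91809 is not s-gonal.
s = 12: P(12, 135) = 90585 and P(12, 136) = 91936; 91809 is not s-gonal.
Hits: s ∈ {4} → 1.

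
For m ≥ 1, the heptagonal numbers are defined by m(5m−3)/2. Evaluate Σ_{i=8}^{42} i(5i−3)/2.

62300

Σ i(5i−3)/2 = (5Σi² − 3Σi) / 2 over i = 8..42.
Σi = 903 − 28 = 875 and Σi² = 25585 − 140 = 25445.
(5·25445 − 3·875) / 2 = 124600/2 = 62300.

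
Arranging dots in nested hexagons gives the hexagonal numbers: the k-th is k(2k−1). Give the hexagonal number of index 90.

90·(2·90 − 1) = 90·179 = 16110.

16110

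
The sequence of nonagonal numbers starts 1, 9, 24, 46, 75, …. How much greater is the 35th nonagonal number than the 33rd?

35·(7·35 − 5)/2 = 4200 and 33·(7·33 − 5)/2 = 3729.
Difference: 4200 − 3729 = 471.

471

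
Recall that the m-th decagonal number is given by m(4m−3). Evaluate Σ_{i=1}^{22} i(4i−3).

Σ i(4i−3) = 4Σi² − 3Σi over i = 1..22.
Σi = 253 and Σi² = 3795.
4·3795 − 3·253 = 14421.

14421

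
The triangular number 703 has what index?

37

Set n(n+1)/2 = 703, giving n² + n − 1406 = 0.
The discriminant is 1 + 8·703 = 5625, and √5625 = 75.
So n = (-1 + 75) / 2 = 74/2 = 37.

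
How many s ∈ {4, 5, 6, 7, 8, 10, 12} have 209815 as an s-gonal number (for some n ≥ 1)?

s = 4: P(4, 458) = 209764 and P(4, 459) = 210681; 209815 is not s-gonal.
s = 5: P(5, 374) = 209627 and P(5, 375) = 210750; 209815 is not s-gonal.
s = 6: P(6, 324) = 209628 and P(6, 325) = 210925; 209815 is not s-gonal.
s = 7: P(7, 290) = 209815. ✓
s = 8: P(8, 264) = 208560 and P(8, 265) = 210145; 209815 is not s-gonal.
s = 10: P(10, 229) = 209077 and P(10, 230) = 210910; 209815 is not s-gonal.
s = 12: P(12, 205) = 209305 and P(12, 206) = 211356; 209815 is not s-gonal.
Hits: s ∈ {7} → 1.

1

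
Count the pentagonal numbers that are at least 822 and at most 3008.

The n-th pentagonal number is n(3n−1)/2.
Smallest index with value ≥ 822: n = 24 (giving 852).
Largest index with value ≤ 3008: n = 44 (giving 2882).
Indices 24 through 44: 21 terms.

21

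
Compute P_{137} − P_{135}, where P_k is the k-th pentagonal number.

137·(3·137 − 1)/2 = 28085 and 135·(3·135 − 1)/2 = 27270.
Difference: 28085 − 27270 = 815.

815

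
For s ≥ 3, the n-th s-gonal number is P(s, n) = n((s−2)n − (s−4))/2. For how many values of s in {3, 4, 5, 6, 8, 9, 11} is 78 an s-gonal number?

1

s = 3: P(3, 12) = 78. ✓
s = 4: P(4, 8) = 64 and P(4, 9) = 81; 78 is not s-gonal.
s = 5: P(5, 7) = 70 and P(5, 8) = 92; 78 is not s-gonal.
s = 6: P(6, 6) = 66 and P(6, 7) = 91; 78 is not s-gonal.
s = 8: P(8, 5) = 65 and P(8, 6) = 96; 78 is not s-gonal.
s = 9: P(9, 5) = 75 and P(9, 6) = 111; 78 is not s-gonal.
s = 11: P(11, 4) = 58 and P(11, 5) = 95; 78 is not s-gonal.
Hits: s ∈ {3} → 1.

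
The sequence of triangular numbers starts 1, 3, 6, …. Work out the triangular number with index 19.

19·20/2 = 380/2 = 190.

190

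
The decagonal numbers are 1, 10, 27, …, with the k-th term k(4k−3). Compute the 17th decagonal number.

The 17th decagonal number is n(4n−3) with n = 17.
17·(4·17 − 3) = 17·65 = 1105.

1105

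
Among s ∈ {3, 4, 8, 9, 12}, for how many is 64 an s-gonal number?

2

s = 3: P(3, 10) = 55 and P(3, 11) = 66; 64 is not s-gonal.
s = 4: P(4, 8) = 64. ✓
s = 8: P(8, 4) = 40 and P(8, 5) = 65; 64 is not s-gonal.
s = 9: P(9, 4) = 46 and P(9, 5) = 75; 64 is not s-gonal.
s = 12: P(12, 4) = 64. ✓
Hits: s ∈ {4, 12} → 2.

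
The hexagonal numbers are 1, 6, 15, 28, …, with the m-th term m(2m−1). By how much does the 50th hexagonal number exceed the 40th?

1790

50·(2·50 − 1) = 4950 and 40·(2·40 − 1) = 3160.
Difference: 4950 − 3160 = 1790.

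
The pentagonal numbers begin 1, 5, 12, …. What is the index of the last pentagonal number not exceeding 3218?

Solve n(3n−1)/2 ≤ 3218 for integer n.
n = 46 gives 3151 ≤ 3218, while n = 47 gives 3290 > 3218; so the answer is index 46.

46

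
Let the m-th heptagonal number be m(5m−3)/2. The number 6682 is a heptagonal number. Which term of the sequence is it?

52

Set n(5n−3)/2 = 6682, giving 5n² − 3n − 13364 = 0.
The discriminant is 9 + 40·6682 = 267289, and √267289 = 517.
So n = (3 + 517) / 10 = 520/10 = 52.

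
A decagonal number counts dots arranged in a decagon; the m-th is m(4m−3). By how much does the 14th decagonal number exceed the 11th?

14·(4·14 − 3) = 742 and 11·(4·11 − 3) = 451.
Difference: 742 − 451 = 291.

291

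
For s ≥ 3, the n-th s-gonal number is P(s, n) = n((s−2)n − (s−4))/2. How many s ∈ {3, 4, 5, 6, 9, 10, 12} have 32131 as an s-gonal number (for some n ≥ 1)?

s = 3: P(3, 253) = 32131. ✓
s = 4: P(4, 179) = 32041 and P(4, 180) = 32400; 32131 is not s-gonal.
s = 5: P(5, 146) = 31901 and P(5, 147) = 32340; 32131 is not s-gonal.
s = 6: P(6, 127) = 32131. ✓
s = 9: P(9, 96) = 32016 and P(9, 97) = 32689; 32131 is not s-gonal.
s = 10: P(10, 90) = 32130 and P(10, 91) = 32851; 32131 is not s-gonal.
s = 12: P(12, 80) = 31680 and P(12, 81) = 32481; 32131 is not s-gonal.
Hits: s ∈ {3, 6} → 2.

2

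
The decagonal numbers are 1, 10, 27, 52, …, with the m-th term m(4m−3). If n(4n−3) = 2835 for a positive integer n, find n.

Set n(4n−3) = 2835, giving 4n² − 3n − 2835 = 0.
The discriminant is 9 + 16·2835 = 45369, and √45369 = 213.
So n = (3 + 213) / 8 = 216/8 = 27.

27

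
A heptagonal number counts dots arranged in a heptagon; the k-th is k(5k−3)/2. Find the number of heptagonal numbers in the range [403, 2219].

The n-th heptagonal number is n(5n−3)/2.
Smallest index with value ≥ 403: n = 13 (giving 403).
Largest index with value ≤ 2219: n = 30 (giving 2205).
Indices 13 through 30: 18 terms.

18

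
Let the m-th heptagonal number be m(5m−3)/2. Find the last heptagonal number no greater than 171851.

Solve n(5n−3)/2 ≤ 171851 for integer n.
n = 262 gives 171217 ≤ 171851, while n = 263 gives 172528 > 171851; so the answer is 171217.

171217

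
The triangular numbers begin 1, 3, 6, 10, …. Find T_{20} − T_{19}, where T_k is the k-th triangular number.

Consecutive triangular numbers differ by n: T_{20} − T_{19} = 20.

20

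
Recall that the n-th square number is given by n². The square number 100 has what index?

We need n² = 100, so n = √100 = 10.
Check: 10² = 100. ✓

10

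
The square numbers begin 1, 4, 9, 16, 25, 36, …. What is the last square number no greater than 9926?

9801

Solve n² ≤ 9926 for integer n.
n = 99 gives 9801 ≤ 9926, while n = 100 gives 10000 > 9926; so the answer is 9801.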